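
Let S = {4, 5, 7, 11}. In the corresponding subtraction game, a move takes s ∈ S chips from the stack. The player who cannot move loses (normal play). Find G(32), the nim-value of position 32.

0

n :  0  1  2  3  4  5  6  7  8  9 10 11 12 13 14 15 16 17 18 19 20 21 22 23 24 25 26 27 28 29 30 31 32
G :  0  0  0  0  1  1  1  1  2  2  2  2  3  3  3  0  0  0  0  1  1  1  1  2  2  2  2  3  3  3  0  0  0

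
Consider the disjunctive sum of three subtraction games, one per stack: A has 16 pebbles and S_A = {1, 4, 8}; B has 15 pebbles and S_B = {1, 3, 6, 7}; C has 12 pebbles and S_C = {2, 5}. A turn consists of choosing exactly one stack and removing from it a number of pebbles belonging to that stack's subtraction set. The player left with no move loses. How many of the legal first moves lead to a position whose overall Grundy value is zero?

2

Stack A, S = {1, 4, 8}:
n :  0  1  2  3  4  5  6  7  8  9 10 11 12 13 14 15 16
G :  0  1  0  1  2  0  1  0  1  2  3  2  0  1  0  1  2
G_A(16) = 2.
Stack B, S = {1, 3, 6, 7}:
G(0) = 0
G(1) = mex{0} = 1
G(2) = mex{1} = 0
G(3) = mex{0,0} = 1
G(4) = mex{1,1} = 0
G(5) = mex{0,0} = 1
G(6) = mex{1,1,0} = 2
G(7) = mex{2,0,1,0} = 3
G(8) = mex{3,1,0,1} = 2
G(9) = mex{2,2,1,0} = 3
G(10) = mex{3,3,0,1} = 2
G(11) = mex{2,2,1,0} = 3
G(12) = mex{3,3,2,1} = 0
G(13) = mex{0,2,3,2} = 1
G(14) = mex{1,3,2,3} = 0
G(15) = mex{0,0,3,2} = 1
G_B(15) = 1.
Stack C, S = {2, 5}:
G(0) = 0
G(1) = mex{} = 0
G(2) = mex{0} = 1
G(3) = mex{0} = 1
G(4) = mex{1} = 0
G(5) = mex{1,0} = 2
G(6) = mex{0,0} = 1
G(7) = mex{2,1} = 0
G(8) = mex{1,1} = 0
G(9) = mex{0,0} = 1
G(10) = mex{0,2} = 1
G(11) = mex{1,1} = 0
G(12) = mex{1,0} = 2
G_C(12) = 2.
Combined Grundy value = 2 ⊕ 1 ⊕ 2 = 1.
A winning move leaves total XOR = 0, i.e. changes one component's Grundy value g to g ⊕ X where X is the current total.
Stack A: need g' = 2⊕1 = 3. Options: 16−1→G=1, 16−4→G=0, 16−8→G=1. Hits: 0.
Stack B: need g' = 1⊕1 = 0. Options: 15−1→G=0, 15−3→G=0, 15−6→G=3, 15−7→G=2. Hits: 2.
Stack C: need g' = 2⊕1 = 3. Options: 12−2→G=1, 12−5→G=0. Hits: 0.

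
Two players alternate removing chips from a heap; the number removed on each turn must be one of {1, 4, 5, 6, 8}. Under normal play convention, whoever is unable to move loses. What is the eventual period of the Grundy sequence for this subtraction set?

n :  0  1  2  3  4  5  6  7  8  9 10 11 12 13 14 15 16 17 18 19
G :  0  1  0  1  2  3  2  3  4  0  1  0  1  2  3  2  3  4  0  1
G(n+9) = G(n) holds for n = 0,…,7 (a full window of length max(S) = 8), so the sequence is purely periodic with period 9.

9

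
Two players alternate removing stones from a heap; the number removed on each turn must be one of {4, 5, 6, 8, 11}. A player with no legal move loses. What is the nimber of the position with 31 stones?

0

G(0) = 0
G(1) = mex{} = 0
G(2) = mex{} = 0
G(3) = mex{} = 0
G(4) = mex{0} = 1
G(5) = mex{0,0} = 1
G(6) = mex{0,0,0} = 1
G(7) = mex{0,0,0} = 1
G(8) = mex{1,0,0,0} = 2
G(9) = mex{1,1,0,0} = 2
G(10) = mex{1,1,1,0} = 2
G(11) = mex{1,1,1,0,0} = 2
G(12) = mex{2,1,1,1,0} = 3
G(13) = mex{2,2,1,1,0} = 3
G(14) = mex{2,2,2,1,0} = 3
G(15) = mex{2,2,2,1,1} = 0
G(16) = mex{3,2,2,2,1} = 0
G(17) = mex{3,3,2,2,1} = 0
G(18) = mex{3,3,3,2,1} = 0
G(19) = mex{0,3,3,2,2} = 1
G(20) = mex{0,0,3,3,2} = 1
G(21) = mex{0,0,0,3,2} = 1
G(22) = mex{0,0,0,3,2} = 1
G(23) = mex{1,0,0,0,3} = 2
G(24) = mex{1,1,0,0,3} = 2
G(25) = mex{1,1,1,0,3} = 2
G(26) = mex{1,1,1,0,0} = 2
G(27) = mex{2,1,1,1,0} = 3
G(28) = mex{2,2,1,1,0} = 3
G(29) = mex{2,2,2,1,0} = 3
G(30) = mex{2,2,2,1,1} = 0
G(31) = mex{3,2,2,2,1} = 0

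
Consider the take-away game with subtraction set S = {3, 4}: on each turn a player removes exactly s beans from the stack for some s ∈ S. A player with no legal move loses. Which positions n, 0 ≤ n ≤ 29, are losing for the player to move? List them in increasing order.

n :  0  1  2  3  4  5  6  7  8  9 10 11 12 13 14 15 16 17 18 19 20 21 22 23 24 25 26 27 28 29
G :  0  0  0  1  1  1  2  0  0  0  1  1  1  2  0  0  0  1  1  1  2  0  0  0  1  1  1  2  0  0
P-positions are exactly the n with G(n) = 0.

0, 1, 2, 7, 8, 9, 14, 15, 16, 21, 22, 23, 28, 29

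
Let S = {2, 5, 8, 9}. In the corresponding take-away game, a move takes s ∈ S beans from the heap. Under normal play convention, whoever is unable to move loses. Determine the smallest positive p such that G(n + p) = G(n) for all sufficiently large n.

G(0) = 0
G(1) = mex{} = 0
G(2) = mex{0} = 1
G(3) = mex{0} = 1
G(4) = mex{1} = 0
G(5) = mex{1,0} = 2
G(6) = mex{0,0} = 1
G(7) = mex{2,1} = 0
G(8) = mex{1,1,0} = 2
G(9) = mex{0,0,0,0} = 1
G(10) = mex{2,2,1,0} = 3
G(11) = mex{1,1,1,1} = 0
G(12) = mex{3,0,0,1} = 2
G(13) = mex{0,2,2,0} = 1
G(14) = mex{2,1,1,2} = 0
G(15) = mex{1,3,0,1} = 2
G(16) = mex{0,0,2,0} = 1
G(17) = mex{2,2,1,2} = 0
G(18) = mex{1,1,3,1} = 0
G(19) = mex{0,0,0,3} = 1
G(20) = mex{0,2,2,0} = 1
G(21) = mex{1,1,1,2} = 0
G(22) = mex{1,0,0,1} = 2
G(23) = mex{0,0,2,0} = 1
G(24) = mex{2,1,1,2} = 0
G(25) = mex{1,1,0,1} = 2
G(26) = mex{0,0,0,0} = 1
G(27) = mex{2,2,1,0} = 3
G(28) = mex{1,1,1,1} = 0
G(29) = mex{3,0,0,1} = 2
G(30) = mex{0,2,2,0} = 1
G(31) = mex{2,1,1,2} = 0
G(32) = mex{1,3,0,1} = 2
G(33) = mex{0,0,2,0} = 1
G(34) = mex{2,2,1,2} = 0
G(35) = mex{1,1,3,1} = 0
G(n+17) = G(n) holds for n = 0,…,8 (a full window of length max(S) = 9), so the sequence is purely periodic with period 17.

17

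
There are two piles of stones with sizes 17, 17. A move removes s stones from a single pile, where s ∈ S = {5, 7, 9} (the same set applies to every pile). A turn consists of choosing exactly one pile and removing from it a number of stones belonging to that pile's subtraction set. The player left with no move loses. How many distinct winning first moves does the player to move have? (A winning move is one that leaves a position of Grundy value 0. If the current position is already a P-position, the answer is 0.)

0

All piles use S = {5, 7, 9}:
G(0) = 0
G(1) = mex{} = 0
G(2) = mex{} = 0
G(3) = mex{} = 0
G(4) = mex{} = 0
G(5) = mex{0} = 1
G(6) = mex{0} = 1
G(7) = mex{0,0} = 1
G(8) = mex{0,0} = 1
G(9) = mex{0,0,0} = 1
G(10) = mex{1,0,0} = 2
G(11) = mex{1,0,0} = 2
G(12) = mex{1,1,0} = 2
G(13) = mex{1,1,0} = 2
G(14) = mex{1,1,1} = 0
G(15) = mex{2,1,1} = 0
G(16) = mex{2,1,1} = 0
G(17) = mex{2,2,1} = 0
Pile A: G(17) = 0.
Pile B: G(17) = 0.
Combined Grundy value = 0 ⊕ 0 = 0.
A winning move leaves total XOR = 0, i.e. changes one component's Grundy value g to g ⊕ X where X is the current total.
Pile A: target g' = 0⊕0 = 0, but every legal move changes the Grundy value (mex property), so 0 moves.
Pile B: target g' = 0⊕0 = 0, but every legal move changes the Grundy value (mex property), so 0 moves.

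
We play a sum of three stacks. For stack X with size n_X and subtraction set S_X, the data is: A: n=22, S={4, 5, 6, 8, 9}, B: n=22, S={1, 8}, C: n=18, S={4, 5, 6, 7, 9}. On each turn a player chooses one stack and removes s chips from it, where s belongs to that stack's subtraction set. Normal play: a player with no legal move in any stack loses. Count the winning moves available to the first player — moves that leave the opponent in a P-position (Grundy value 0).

4

Stack A, S = {4, 5, 6, 8, 9}:
G(0) = 0
G(1) = mex{} = 0
G(2) = mex{} = 0
G(3) = mex{} = 0
G(4) = mex{0} = 1
G(5) = mex{0,0} = 1
G(6) = mex{0,0,0} = 1
G(7) = mex{0,0,0} = 1
G(8) = mex{1,0,0,0} = 2
G(9) = mex{1,1,0,0,0} = 2
G(10) = mex{1,1,1,0,0} = 2
G(11) = mex{1,1,1,0,0} = 2
G(12) = mex{2,1,1,1,0} = 3
G(13) = mex{2,2,1,1,1} = 0
G(14) = mex{2,2,2,1,1} = 0
G(15) = mex{2,2,2,1,1} = 0
G(16) = mex{3,2,2,2,1} = 0
G(17) = mex{0,3,2,2,2} = 1
G(18) = mex{0,0,3,2,2} = 1
G(19) = mex{0,0,0,2,2} = 1
G(20) = mex{0,0,0,3,2} = 1
G(21) = mex{1,0,0,0,3} = 2
G(22) = mex{1,1,0,0,0} = 2
G_A(22) = 2.
Stack B, S = {1, 8}:
n :  0  1  2  3  4  5  6  7  8  9 10 11 12 13 14 15 16 17 18 19 20 21 22
G :  0  1  0  1  0  1  0  1  2  0  1  0  1  0  1  0  1  2  0  1  0  1  0
G_B(22) = 0.
Stack C, S = {4, 5, 6, 7, 9}:
n :  0  1  2  3  4  5  6  7  8  9 10 11 12 13 14 15 16 17 18
G :  0  0  0  0  1  1  1  1  2  2  2  2  3  0  0  0  0  1  1
G_C(18) = 1.
Combined Grundy value = 2 ⊕ 0 ⊕ 1 = 3.
A winning move leaves total XOR = 0, i.e. changes one component's Grundy value g to g ⊕ X where X is the current total.
Stack A: need g' = 2⊕3 = 1. Options: 22−4→G=1, 22−5→G=1, 22−6→G=0, 22−8→G=0, 22−9→G=0. Hits: 2.
Stack B: need g' = 0⊕3 = 3. Options: 22−1→G=1, 22−8→G=1. Hits: 0.
Stack C: need g' = 1⊕3 = 2. Options: 18−4→G=0, 18−5→G=0, 18−6→G=3, 18−7→G=2, 18−9→G=2. Hits: 2.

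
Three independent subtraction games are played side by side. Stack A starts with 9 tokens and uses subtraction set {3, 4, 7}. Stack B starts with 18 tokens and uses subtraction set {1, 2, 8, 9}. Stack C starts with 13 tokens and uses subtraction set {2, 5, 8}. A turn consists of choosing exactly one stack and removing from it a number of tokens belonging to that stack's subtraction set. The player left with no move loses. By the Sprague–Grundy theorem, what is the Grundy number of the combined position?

0

Stack A, S = {3, 4, 7}:
G(0) = 0
G(1) = mex{} = 0
G(2) = mex{} = 0
G(3) = mex{0} = 1
G(4) = mex{0,0} = 1
G(5) = mex{0,0} = 1
G(6) = mex{1,0} = 2
G(7) = mex{1,1,0} = 2
G(8) = mex{1,1,0} = 2
G(9) = mex{2,1,0} = 3
G_A(9) = 3.
Stack B, S = {1, 2, 8, 9}:
n :  0  1  2  3  4  5  6  7  8  9 10 11 12 13 14 15 16 17 18
G :  0  1  2  0  1  2  0  1  2  3  0  1  2  0  1  2  0  1  2
G_B(18) = 2.
Stack C, S = {2, 5, 8}:
G(0) = 0
G(1) = mex{} = 0
G(2) = mex{0} = 1
G(3) = mex{0} = 1
G(4) = mex{1} = 0
G(5) = mex{1,0} = 2
G(6) = mex{0,0} = 1
G(7) = mex{2,1} = 0
G(8) = mex{1,1,0} = 2
G(9) = mex{0,0,0} = 1
G(10) = mex{2,2,1} = 0
G(11) = mex{1,1,1} = 0
G(12) = mex{0,0,0} = 1
G(13) = mex{0,2,2} = 1
G_C(13) = 1.
Combined Grundy value = 3 ⊕ 2 ⊕ 1 = 0.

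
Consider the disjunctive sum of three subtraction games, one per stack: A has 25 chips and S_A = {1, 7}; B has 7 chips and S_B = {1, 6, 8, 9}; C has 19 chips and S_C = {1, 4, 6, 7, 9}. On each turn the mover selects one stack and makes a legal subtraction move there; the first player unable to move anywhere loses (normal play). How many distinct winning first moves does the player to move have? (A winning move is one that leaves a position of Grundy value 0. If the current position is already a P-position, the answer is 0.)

0

Stack A, S = {1, 7}:
n :  0  1  2  3  4  5  6  7  8  9 10 11 12 13 14 15 16 17 18 19 20 21 22 23 24 25
G :  0  1  0  1  0  1  0  1  0  1  0  1  0  1  0  1  0  1  0  1  0  1  0  1  0  1
G_A(25) = 1.
Stack B, S = {1, 6, 8, 9}:
n : 0 1 2 3 4 5 6 7
G : 0 1 0 1 0 1 2 0
G_B(7) = 0.
Stack C, S = {1, 4, 6, 7, 9}:
n :  0  1  2  3  4  5  6  7  8  9 10 11 12 13 14 15 16 17 18 19
G :  0  1  0  1  2  0  1  2  3  2  0  1  2  0  1  0  1  2  0  1
G_C(19) = 1.
Combined Grundy value = 1 ⊕ 0 ⊕ 1 = 0.
A winning move leaves total XOR = 0, i.e. changes one component's Grundy value g to g ⊕ X where X is the current total.
Stack A: target g' = 1⊕0 = 1, but every legal move changes the Grundy value (mex property), so 0 moves.
Stack B: target g' = 0⊕0 = 0, but every legal move changes the Grundy value (mex property), so 0 moves.
Stack C: target g' = 1⊕0 = 1, but every legal move changes the Grundy value (mex property), so 0 moves.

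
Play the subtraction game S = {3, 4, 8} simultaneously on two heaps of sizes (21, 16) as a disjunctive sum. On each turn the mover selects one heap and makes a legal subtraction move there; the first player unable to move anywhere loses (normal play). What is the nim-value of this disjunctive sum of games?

2

All heaps use S = {3, 4, 8}:
G(0) = 0
G(1) = mex{} = 0
G(2) = mex{} = 0
G(3) = mex{0} = 1
G(4) = mex{0,0} = 1
G(5) = mex{0,0} = 1
G(6) = mex{1,0} = 2
G(7) = mex{1,1} = 0
G(8) = mex{1,1,0} = 2
G(9) = mex{2,1,0} = 3
G(10) = mex{0,2,0} = 1
G(11) = mex{2,0,1} = 3
G(12) = mex{3,2,1} = 0
G(13) = mex{1,3,1} = 0
G(14) = mex{3,1,2} = 0
G(15) = mex{0,3,0} = 1
G(16) = mex{0,0,2} = 1
G(17) = mex{0,0,3} = 1
G(18) = mex{1,0,1} = 2
G(19) = mex{1,1,3} = 0
G(20) = mex{1,1,0} = 2
G(21) = mex{2,1,0} = 3
Heap A: G(21) = 3.
Heap B: G(16) = 1.
Combined Grundy value = 3 ⊕ 1 = 2.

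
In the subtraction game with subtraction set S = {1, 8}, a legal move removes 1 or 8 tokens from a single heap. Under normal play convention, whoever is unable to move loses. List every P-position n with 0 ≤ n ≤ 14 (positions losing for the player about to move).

0, 2, 4, 6, 9, 11, 13

G(0) = 0
G(1) = mex{0} = 1
G(2) = mex{1} = 0
G(3) = mex{0} = 1
G(4) = mex{1} = 0
G(5) = mex{0} = 1
G(6) = mex{1} = 0
G(7) = mex{0} = 1
G(8) = mex{1,0} = 2
G(9) = mex{2,1} = 0
G(10) = mex{0,0} = 1
G(11) = mex{1,1} = 0
G(12) = mex{0,0} = 1
G(13) = mex{1,1} = 0
G(14) = mex{0,0} = 1
P-positions are exactly the n with G(n) = 0.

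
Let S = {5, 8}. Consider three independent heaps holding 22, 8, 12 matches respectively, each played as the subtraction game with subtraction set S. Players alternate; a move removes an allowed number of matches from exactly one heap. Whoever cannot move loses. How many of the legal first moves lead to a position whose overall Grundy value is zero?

All heaps use S = {5, 8}:
G(0) = 0
G(1) = mex{} = 0
G(2) = mex{} = 0
G(3) = mex{} = 0
G(4) = mex{} = 0
G(5) = mex{0} = 1
G(6) = mex{0} = 1
G(7) = mex{0} = 1
G(8) = mex{0,0} = 1
G(9) = mex{0,0} = 1
G(10) = mex{1,0} = 2
G(11) = mex{1,0} = 2
G(12) = mex{1,0} = 2
G(13) = mex{1,1} = 0
G(14) = mex{1,1} = 0
G(15) = mex{2,1} = 0
G(16) = mex{2,1} = 0
G(17) = mex{2,1} = 0
G(18) = mex{0,2} = 1
G(19) = mex{0,2} = 1
G(20) = mex{0,2} = 1
G(21) = mex{0,0} = 1
G(22) = mex{0,0} = 1
Heap A: G(22) = 1.
Heap B: G(8) = 1.
Heap C: G(12) = 2.
Combined Grundy value = 1 ⊕ 1 ⊕ 2 = 2.
A winning move leaves total XOR = 0, i.e. changes one component's Grundy value g to g ⊕ X where X is the current total.
Heap A: need g' = 1⊕2 = 3. Options: 22−5→G=0, 22−8→G=0. Hits: 0.
Heap B: need g' = 1⊕2 = 3. Options: 8−5→G=0, 8−8→G=0. Hits: 0.
Heap C: need g' = 2⊕2 = 0. Options: 12−5→G=1, 12−8→G=0. Hits: 1.

1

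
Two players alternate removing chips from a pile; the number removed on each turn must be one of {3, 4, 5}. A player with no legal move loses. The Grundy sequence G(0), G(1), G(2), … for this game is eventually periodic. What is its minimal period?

8

G(0) = 0
G(1) = mex{} = 0
G(2) = mex{} = 0
G(3) = mex{0} = 1
G(4) = mex{0,0} = 1
G(5) = mex{0,0,0} = 1
G(6) = mex{1,0,0} = 2
G(7) = mex{1,1,0} = 2
G(8) = mex{1,1,1} = 0
G(9) = mex{2,1,1} = 0
G(10) = mex{2,2,1} = 0
G(11) = mex{0,2,2} = 1
G(12) = mex{0,0,2} = 1
G(13) = mex{0,0,0} = 1
G(14) = mex{1,0,0} = 2
G(15) = mex{1,1,0} = 2
G(16) = mex{1,1,1} = 0
G(17) = mex{2,1,1} = 0
G(n+8) = G(n) holds for n = 0,…,4 (a full window of length max(S) = 5), so the sequence is purely periodic with period 8.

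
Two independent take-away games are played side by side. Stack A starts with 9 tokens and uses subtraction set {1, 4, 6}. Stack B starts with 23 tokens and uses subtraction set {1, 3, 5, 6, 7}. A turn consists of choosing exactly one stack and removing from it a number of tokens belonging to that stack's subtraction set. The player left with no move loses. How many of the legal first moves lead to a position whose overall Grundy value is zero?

3

Stack A, S = {1, 4, 6}:
G(0) = 0
G(1) = mex{0} = 1
G(2) = mex{1} = 0
G(3) = mex{0} = 1
G(4) = mex{1,0} = 2
G(5) = mex{2,1} = 0
G(6) = mex{0,0,0} = 1
G(7) = mex{1,1,1} = 0
G(8) = mex{0,2,0} = 1
G(9) = mex{1,0,1} = 2
G_A(9) = 2.
Stack B, S = {1, 3, 5, 6, 7}:
G(0) = 0
G(1) = mex{0} = 1
G(2) = mex{1} = 0
G(3) = mex{0,0} = 1
G(4) = mex{1,1} = 0
G(5) = mex{0,0,0} = 1
G(6) = mex{1,1,1,0} = 2
G(7) = mex{2,0,0,1,0} = 3
G(8) = mex{3,1,1,0,1} = 2
G(9) = mex{2,2,0,1,0} = 3
G(10) = mex{3,3,1,0,1} = 2
G(11) = mex{2,2,2,1,0} = 3
G(12) = mex{3,3,3,2,1} = 0
G(13) = mex{0,2,2,3,2} = 1
G(14) = mex{1,3,3,2,3} = 0
G(15) = mex{0,0,2,3,2} = 1
G(16) = mex{1,1,3,2,3} = 0
G(17) = mex{0,0,0,3,2} = 1
G(18) = mex{1,1,1,0,3} = 2
G(19) = mex{2,0,0,1,0} = 3
G(20) = mex{3,1,1,0,1} = 2
G(21) = mex{2,2,0,1,0} = 3
G(22) = mex{3,3,1,0,1} = 2
G(23) = mex{2,2,2,1,0} = 3
G_B(23) = 3.
Combined Grundy value = 2 ⊕ 3 = 1.
A winning move leaves total XOR = 0, i.e. changes one component's Grundy value g to g ⊕ X where X is the current total.
Stack A: need g' = 2⊕1 = 3. Options: 9−1→G=1, 9−4→G=0, 9−6→G=1. Hits: 0.
Stack B: need g' = 3⊕1 = 2. Options: 23−1→G=2, 23−3→G=2, 23−5→G=2, 23−6→G=1, 23−7→G=0. Hits: 3.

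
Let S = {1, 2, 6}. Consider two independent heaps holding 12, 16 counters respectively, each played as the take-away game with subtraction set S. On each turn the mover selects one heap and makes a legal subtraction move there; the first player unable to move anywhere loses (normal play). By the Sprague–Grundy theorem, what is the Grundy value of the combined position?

0

All heaps use S = {1, 2, 6}:
G(0) = 0
G(1) = mex{0} = 1
G(2) = mex{1,0} = 2
G(3) = mex{2,1} = 0
G(4) = mex{0,2} = 1
G(5) = mex{1,0} = 2
G(6) = mex{2,1,0} = 3
G(7) = mex{3,2,1} = 0
G(8) = mex{0,3,2} = 1
G(9) = mex{1,0,0} = 2
G(10) = mex{2,1,1} = 0
G(11) = mex{0,2,2} = 1
G(12) = mex{1,0,3} = 2
G(13) = mex{2,1,0} = 3
G(14) = mex{3,2,1} = 0
G(15) = mex{0,3,2} = 1
G(16) = mex{1,0,0} = 2
Heap A: G(12) = 2.
Heap B: G(16) = 2.
Combined Grundy value = 2 ⊕ 2 = 0.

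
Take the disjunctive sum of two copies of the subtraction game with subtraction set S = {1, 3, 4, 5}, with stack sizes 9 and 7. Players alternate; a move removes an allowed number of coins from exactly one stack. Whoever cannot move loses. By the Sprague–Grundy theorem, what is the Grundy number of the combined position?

2

All stacks use S = {1, 3, 4, 5}:
G(0) = 0
G(1) = mex{0} = 1
G(2) = mex{1} = 0
G(3) = mex{0,0} = 1
G(4) = mex{1,1,0} = 2
G(5) = mex{2,0,1,0} = 3
G(6) = mex{3,1,0,1} = 2
G(7) = mex{2,2,1,0} = 3
G(8) = mex{3,3,2,1} = 0
G(9) = mex{0,2,3,2} = 1
Stack A: G(9) = 1.
Stack B: G(7) = 3.
Combined Grundy value = 1 ⊕ 3 = 2.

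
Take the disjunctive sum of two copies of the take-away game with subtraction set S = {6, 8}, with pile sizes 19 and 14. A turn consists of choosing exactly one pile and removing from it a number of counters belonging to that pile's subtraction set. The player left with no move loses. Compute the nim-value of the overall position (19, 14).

0

All piles use S = {6, 8}:
n :  0  1  2  3  4  5  6  7  8  9 10 11 12 13 14 15 16 17 18 19
G :  0  0  0  0  0  0  1  1  1  1  1  1  2  2  0  0  0  0  0  0
Pile A: G(19) = 0.
Pile B: G(14) = 0.
Combined Grundy value = 0 ⊕ 0 = 0.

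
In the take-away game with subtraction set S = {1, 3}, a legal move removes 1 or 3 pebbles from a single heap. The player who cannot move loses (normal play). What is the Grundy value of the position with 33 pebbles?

1

G(0) = 0
G(1) = mex{0} = 1
G(2) = mex{1} = 0
G(3) = mex{0,0} = 1
G(4) = mex{1,1} = 0
G(5) = mex{0,0} = 1
G(6) = mex{1,1} = 0
G(7) = mex{0,0} = 1
G(8) = mex{1,1} = 0
G(9) = mex{0,0} = 1
G(10) = mex{1,1} = 0
G(11) = mex{0,0} = 1
G(12) = mex{1,1} = 0
G(13) = mex{0,0} = 1
G(14) = mex{1,1} = 0
G(15) = mex{0,0} = 1
G(16) = mex{1,1} = 0
G(17) = mex{0,0} = 1
G(18) = mex{1,1} = 0
G(19) = mex{0,0} = 1
G(20) = mex{1,1} = 0
G(21) = mex{0,0} = 1
G(22) = mex{1,1} = 0
G(23) = mex{0,0} = 1
G(24) = mex{1,1} = 0
G(25) = mex{0,0} = 1
G(26) = mex{1,1} = 0
G(27) = mex{0,0} = 1
G(28) = mex{1,1} = 0
G(29) = mex{0,0} = 1
G(30) = mex{1,1} = 0
G(31) = mex{0,0} = 1
G(32) = mex{1,1} = 0
G(33) = mex{0,0} = 1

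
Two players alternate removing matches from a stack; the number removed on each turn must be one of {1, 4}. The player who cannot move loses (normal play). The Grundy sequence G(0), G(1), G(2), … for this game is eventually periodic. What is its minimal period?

n :  0  1  2  3  4  5  6  7  8  9 10 11 12 13 14
G :  0  1  0  1  2  0  1  0  1  2  0  1  0  1  2
G(n+5) = G(n) holds for n = 0,…,3 (a full window of length max(S) = 4), so the sequence is purely periodic with period 5.

5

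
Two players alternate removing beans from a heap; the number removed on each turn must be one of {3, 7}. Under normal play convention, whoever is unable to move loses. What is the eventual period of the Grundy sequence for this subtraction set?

n :  0  1  2  3  4  5  6  7  8  9 10 11 12 13 14 15 16 17 18 19 20 21
G :  0  0  0  1  1  1  0  2  2  1  0  0  0  1  1  1  0  2  2  1  0  0
G(n+10) = G(n) holds for n = 0,…,6 (a full window of length max(S) = 7), so the sequence is purely periodic with period 10.

10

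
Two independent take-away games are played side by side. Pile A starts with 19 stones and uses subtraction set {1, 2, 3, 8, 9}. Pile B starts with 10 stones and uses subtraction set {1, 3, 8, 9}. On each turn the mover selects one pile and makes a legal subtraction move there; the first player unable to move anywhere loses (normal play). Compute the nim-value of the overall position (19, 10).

Pile A, S = {1, 2, 3, 8, 9}:
G(0) = 0
G(1) = mex{0} = 1
G(2) = mex{1,0} = 2
G(3) = mex{2,1,0} = 3
G(4) = mex{3,2,1} = 0
G(5) = mex{0,3,2} = 1
G(6) = mex{1,0,3} = 2
G(7) = mex{2,1,0} = 3
G(8) = mex{3,2,1,0} = 4
G(9) = mex{4,3,2,1,0} = 5
G(10) = mex{5,4,3,2,1} = 0
G(11) = mex{0,5,4,3,2} = 1
G(12) = mex{1,0,5,0,3} = 2
G(13) = mex{2,1,0,1,0} = 3
G(14) = mex{3,2,1,2,1} = 0
G(15) = mex{0,3,2,3,2} = 1
G(16) = mex{1,0,3,4,3} = 2
G(17) = mex{2,1,0,5,4} = 3
G(18) = mex{3,2,1,0,5} = 4
G(19) = mex{4,3,2,1,0} = 5
G_A(19) = 5.
Pile B, S = {1, 3, 8, 9}:
n :  0  1  2  3  4  5  6  7  8  9 10
G :  0  1  0  1  0  1  0  1  2  3  2
G_B(10) = 2.
Combined Grundy value = 5 ⊕ 2 = 7.

7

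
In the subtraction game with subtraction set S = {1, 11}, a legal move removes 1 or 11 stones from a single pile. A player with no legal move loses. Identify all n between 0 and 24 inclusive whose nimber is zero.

G(0) = 0
G(1) = mex{0} = 1
G(2) = mex{1} = 0
G(3) = mex{0} = 1
G(4) = mex{1} = 0
G(5) = mex{0} = 1
G(6) = mex{1} = 0
G(7) = mex{0} = 1
G(8) = mex{1} = 0
G(9) = mex{0} = 1
G(10) = mex{1} = 0
G(11) = mex{0,0} = 1
G(12) = mex{1,1} = 0
G(13) = mex{0,0} = 1
G(14) = mex{1,1} = 0
G(15) = mex{0,0} = 1
G(16) = mex{1,1} = 0
G(17) = mex{0,0} = 1
G(18) = mex{1,1} = 0
G(19) = mex{0,0} = 1
G(20) = mex{1,1} = 0
G(21) = mex{0,0} = 1
G(22) = mex{1,1} = 0
G(23) = mex{0,0} = 1
G(24) = mex{1,1} = 0
P-positions are exactly the n with G(n) = 0.

0, 2, 4, 6, 8, 10, 12, 14, 16, 18, 20, 22, 24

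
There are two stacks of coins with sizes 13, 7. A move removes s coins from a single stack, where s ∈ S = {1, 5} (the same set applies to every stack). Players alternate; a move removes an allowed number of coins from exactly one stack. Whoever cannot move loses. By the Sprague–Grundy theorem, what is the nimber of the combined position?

0

All stacks use S = {1, 5}:
G(0) = 0
G(1) = mex{0} = 1
G(2) = mex{1} = 0
G(3) = mex{0} = 1
G(4) = mex{1} = 0
G(5) = mex{0,0} = 1
G(6) = mex{1,1} = 0
G(7) = mex{0,0} = 1
G(8) = mex{1,1} = 0
G(9) = mex{0,0} = 1
G(10) = mex{1,1} = 0
G(11) = mex{0,0} = 1
G(12) = mex{1,1} = 0
G(13) = mex{0,0} = 1
Stack A: G(13) = 1.
Stack B: G(7) = 1.
Combined Grundy value = 1 ⊕ 1 = 0.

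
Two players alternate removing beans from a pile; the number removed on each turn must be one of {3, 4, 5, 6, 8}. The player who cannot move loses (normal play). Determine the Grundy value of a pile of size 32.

3

G(0) = 0
G(1) = mex{} = 0
G(2) = mex{} = 0
G(3) = mex{0} = 1
G(4) = mex{0,0} = 1
G(5) = mex{0,0,0} = 1
G(6) = mex{1,0,0,0} = 2
G(7) = mex{1,1,0,0} = 2
G(8) = mex{1,1,1,0,0} = 2
G(9) = mex{2,1,1,1,0} = 3
G(10) = mex{2,2,1,1,0} = 3
G(11) = mex{2,2,2,1,1} = 0
G(12) = mex{3,2,2,2,1} = 0
G(13) = mex{3,3,2,2,1} = 0
G(14) = mex{0,3,3,2,2} = 1
G(15) = mex{0,0,3,3,2} = 1
G(16) = mex{0,0,0,3,2} = 1
G(17) = mex{1,0,0,0,3} = 2
G(18) = mex{1,1,0,0,3} = 2
G(19) = mex{1,1,1,0,0} = 2
G(20) = mex{2,1,1,1,0} = 3
G(21) = mex{2,2,1,1,0} = 3
G(22) = mex{2,2,2,1,1} = 0
G(23) = mex{3,2,2,2,1} = 0
G(24) = mex{3,3,2,2,1} = 0
G(25) = mex{0,3,3,2,2} = 1
G(26) = mex{0,0,3,3,2} = 1
G(27) = mex{0,0,0,3,2} = 1
G(28) = mex{1,0,0,0,3} = 2
G(29) = mex{1,1,0,0,3} = 2
G(30) = mex{1,1,1,0,0} = 2
G(31) = mex{2,1,1,1,0} = 3
G(32) = mex{2,2,1,1,0} = 3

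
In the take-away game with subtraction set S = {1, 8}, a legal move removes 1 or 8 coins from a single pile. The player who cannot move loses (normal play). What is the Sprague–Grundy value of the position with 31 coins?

G(0) = 0
G(1) = mex{0} = 1
G(2) = mex{1} = 0
G(3) = mex{0} = 1
G(4) = mex{1} = 0
G(5) = mex{0} = 1
G(6) = mex{1} = 0
G(7) = mex{0} = 1
G(8) = mex{1,0} = 2
G(9) = mex{2,1} = 0
G(10) = mex{0,0} = 1
G(11) = mex{1,1} = 0
G(12) = mex{0,0} = 1
G(13) = mex{1,1} = 0
G(14) = mex{0,0} = 1
G(15) = mex{1,1} = 0
G(16) = mex{0,2} = 1
G(17) = mex{1,0} = 2
G(18) = mex{2,1} = 0
G(19) = mex{0,0} = 1
G(20) = mex{1,1} = 0
G(21) = mex{0,0} = 1
G(22) = mex{1,1} = 0
G(23) = mex{0,0} = 1
G(24) = mex{1,1} = 0
G(25) = mex{0,2} = 1
G(26) = mex{1,0} = 2
G(27) = mex{2,1} = 0
G(28) = mex{0,0} = 1
G(29) = mex{1,1} = 0
G(30) = mex{0,0} = 1
G(31) = mex{1,1} = 0

0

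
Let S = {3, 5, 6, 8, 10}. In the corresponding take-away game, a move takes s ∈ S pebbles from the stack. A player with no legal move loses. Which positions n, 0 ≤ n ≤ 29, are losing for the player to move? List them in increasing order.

G(0) = 0
G(1) = mex{} = 0
G(2) = mex{} = 0
G(3) = mex{0} = 1
G(4) = mex{0} = 1
G(5) = mex{0,0} = 1
G(6) = mex{1,0,0} = 2
G(7) = mex{1,0,0} = 2
G(8) = mex{1,1,0,0} = 2
G(9) = mex{2,1,1,0} = 3
G(10) = mex{2,1,1,0,0} = 3
G(11) = mex{2,2,1,1,0} = 3
G(12) = mex{3,2,2,1,0} = 4
G(13) = mex{3,2,2,1,1} = 0
G(14) = mex{3,3,2,2,1} = 0
G(15) = mex{4,3,3,2,1} = 0
G(16) = mex{0,3,3,2,2} = 1
G(17) = mex{0,4,3,3,2} = 1
G(18) = mex{0,0,4,3,2} = 1
G(19) = mex{1,0,0,3,3} = 2
G(20) = mex{1,0,0,4,3} = 2
G(21) = mex{1,1,0,0,3} = 2
G(22) = mex{2,1,1,0,4} = 3
G(23) = mex{2,1,1,0,0} = 3
G(24) = mex{2,2,1,1,0} = 3
G(25) = mex{3,2,2,1,0} = 4
G(26) = mex{3,2,2,1,1} = 0
G(27) = mex{3,3,2,2,1} = 0
G(28) = mex{4,3,3,2,1} = 0
G(29) = mex{0,3,3,2,2} = 1
P-positions are exactly the n with G(n) = 0.

0, 1, 2, 13, 14, 15, 26, 27, 28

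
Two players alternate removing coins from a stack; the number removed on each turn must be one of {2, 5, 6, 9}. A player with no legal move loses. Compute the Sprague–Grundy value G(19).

0

n :  0  1  2  3  4  5  6  7  8  9 10 11 12 13 14 15 16 17 18 19
G :  0  0  1  1  0  2  1  3  0  2  1  0  0  1  1  0  2  1  3  0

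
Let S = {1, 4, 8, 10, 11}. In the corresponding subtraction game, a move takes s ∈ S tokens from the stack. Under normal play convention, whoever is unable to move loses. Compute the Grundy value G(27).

G(0) = 0
G(1) = mex{0} = 1
G(2) = mex{1} = 0
G(3) = mex{0} = 1
G(4) = mex{1,0} = 2
G(5) = mex{2,1} = 0
G(6) = mex{0,0} = 1
G(7) = mex{1,1} = 0
G(8) = mex{0,2,0} = 1
G(9) = mex{1,0,1} = 2
G(10) = mex{2,1,0,0} = 3
G(11) = mex{3,0,1,1,0} = 2
G(12) = mex{2,1,2,0,1} = 3
G(13) = mex{3,2,0,1,0} = 4
G(14) = mex{4,3,1,2,1} = 0
G(15) = mex{0,2,0,0,2} = 1
G(16) = mex{1,3,1,1,0} = 2
G(17) = mex{2,4,2,0,1} = 3
G(18) = mex{3,0,3,1,0} = 2
G(19) = mex{2,1,2,2,1} = 0
G(20) = mex{0,2,3,3,2} = 1
G(21) = mex{1,3,4,2,3} = 0
G(22) = mex{0,2,0,3,2} = 1
G(23) = mex{1,0,1,4,3} = 2
G(24) = mex{2,1,2,0,4} = 3
G(25) = mex{3,0,3,1,0} = 2
G(26) = mex{2,1,2,2,1} = 0
G(27) = mex{0,2,0,3,2} = 1

1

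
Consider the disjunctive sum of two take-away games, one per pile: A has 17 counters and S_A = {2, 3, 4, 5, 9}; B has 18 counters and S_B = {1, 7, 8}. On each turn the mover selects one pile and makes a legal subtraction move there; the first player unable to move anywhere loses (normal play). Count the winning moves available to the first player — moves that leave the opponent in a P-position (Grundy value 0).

0

Pile A, S = {2, 3, 4, 5, 9}:
G(0) = 0
G(1) = mex{} = 0
G(2) = mex{0} = 1
G(3) = mex{0,0} = 1
G(4) = mex{1,0,0} = 2
G(5) = mex{1,1,0,0} = 2
G(6) = mex{2,1,1,0} = 3
G(7) = mex{2,2,1,1} = 0
G(8) = mex{3,2,2,1} = 0
G(9) = mex{0,3,2,2,0} = 1
G(10) = mex{0,0,3,2,0} = 1
G(11) = mex{1,0,0,3,1} = 2
G(12) = mex{1,1,0,0,1} = 2
G(13) = mex{2,1,1,0,2} = 3
G(14) = mex{2,2,1,1,2} = 0
G(15) = mex{3,2,2,1,3} = 0
G(16) = mex{0,3,2,2,0} = 1
G(17) = mex{0,0,3,2,0} = 1
G_A(17) = 1.
Pile B, S = {1, 7, 8}:
n :  0  1  2  3  4  5  6  7  8  9 10 11 12 13 14 15 16 17 18
G :  0  1  0  1  0  1  0  1  2  3  2  3  2  3  2  0  1  0  1
G_B(18) = 1.
Combined Grundy value = 1 ⊕ 1 = 0.
A winning move leaves total XOR = 0, i.e. changes one component's Grundy value g to g ⊕ X where X is the current total.
Pile A: target g' = 1⊕0 = 1, but every legal move changes the Grundy value (mex property), so 0 moves.
Pile B: target g' = 1⊕0 = 1, but every legal move changes the Grundy value (mex property), so 0 moves.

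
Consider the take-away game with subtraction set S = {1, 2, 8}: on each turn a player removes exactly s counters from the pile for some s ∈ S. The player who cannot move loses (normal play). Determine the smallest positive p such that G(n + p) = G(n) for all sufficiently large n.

3

n :  0  1  2  3  4  5  6  7  8  9 10 11 12 13 14
G :  0  1  2  0  1  2  0  1  2  0  1  2  0  1  2
G(n+3) = G(n) holds for n = 0,…,7 (a full window of length max(S) = 8), so the sequence is purely periodic with period 3.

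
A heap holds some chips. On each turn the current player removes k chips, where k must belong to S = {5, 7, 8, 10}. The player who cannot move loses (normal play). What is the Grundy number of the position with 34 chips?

G(0) = 0
G(1) = mex{} = 0
G(2) = mex{} = 0
G(3) = mex{} = 0
G(4) = mex{} = 0
G(5) = mex{0} = 1
G(6) = mex{0} = 1
G(7) = mex{0,0} = 1
G(8) = mex{0,0,0} = 1
G(9) = mex{0,0,0} = 1
G(10) = mex{1,0,0,0} = 2
G(11) = mex{1,0,0,0} = 2
G(12) = mex{1,1,0,0} = 2
G(13) = mex{1,1,1,0} = 2
G(14) = mex{1,1,1,0} = 2
G(15) = mex{2,1,1,1} = 0
G(16) = mex{2,1,1,1} = 0
G(17) = mex{2,2,1,1} = 0
G(18) = mex{2,2,2,1} = 0
G(19) = mex{2,2,2,1} = 0
G(20) = mex{0,2,2,2} = 1
G(21) = mex{0,2,2,2} = 1
G(22) = mex{0,0,2,2} = 1
G(23) = mex{0,0,0,2} = 1
G(24) = mex{0,0,0,2} = 1
G(25) = mex{1,0,0,0} = 2
G(26) = mex{1,0,0,0} = 2
G(27) = mex{1,1,0,0} = 2
G(28) = mex{1,1,1,0} = 2
G(29) = mex{1,1,1,0} = 2
G(30) = mex{2,1,1,1} = 0
G(31) = mex{2,1,1,1} = 0
G(32) = mex{2,2,1,1} = 0
G(33) = mex{2,2,2,1} = 0
G(34) = mex{2,2,2,1} = 0

0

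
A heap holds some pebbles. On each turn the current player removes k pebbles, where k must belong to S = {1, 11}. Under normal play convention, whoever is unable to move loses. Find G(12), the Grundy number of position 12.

G(0) = 0
G(1) = mex{0} = 1
G(2) = mex{1} = 0
G(3) = mex{0} = 1
G(4) = mex{1} = 0
G(5) = mex{0} = 1
G(6) = mex{1} = 0
G(7) = mex{0} = 1
G(8) = mex{1} = 0
G(9) = mex{0} = 1
G(10) = mex{1} = 0
G(11) = mex{0,0} = 1
G(12) = mex{1,1} = 0

0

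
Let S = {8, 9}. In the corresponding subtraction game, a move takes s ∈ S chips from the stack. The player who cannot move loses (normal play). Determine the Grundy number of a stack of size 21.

0

G(0) = 0
G(1) = mex{} = 0
G(2) = mex{} = 0
G(3) = mex{} = 0
G(4) = mex{} = 0
G(5) = mex{} = 0
G(6) = mex{} = 0
G(7) = mex{} = 0
G(8) = mex{0} = 1
G(9) = mex{0,0} = 1
G(10) = mex{0,0} = 1
G(11) = mex{0,0} = 1
G(12) = mex{0,0} = 1
G(13) = mex{0,0} = 1
G(14) = mex{0,0} = 1
G(15) = mex{0,0} = 1
G(16) = mex{1,0} = 2
G(17) = mex{1,1} = 0
G(18) = mex{1,1} = 0
G(19) = mex{1,1} = 0
G(20) = mex{1,1} = 0
G(21) = mex{1,1} = 0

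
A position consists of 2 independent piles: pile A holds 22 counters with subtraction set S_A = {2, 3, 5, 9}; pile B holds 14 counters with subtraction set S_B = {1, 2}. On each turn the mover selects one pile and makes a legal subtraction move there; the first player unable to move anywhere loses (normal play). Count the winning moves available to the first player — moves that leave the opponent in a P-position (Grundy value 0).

Pile A, S = {2, 3, 5, 9}:
G(0) = 0
G(1) = mex{} = 0
G(2) = mex{0} = 1
G(3) = mex{0,0} = 1
G(4) = mex{1,0} = 2
G(5) = mex{1,1,0} = 2
G(6) = mex{2,1,0} = 3
G(7) = mex{2,2,1} = 0
G(8) = mex{3,2,1} = 0
G(9) = mex{0,3,2,0} = 1
G(10) = mex{0,0,2,0} = 1
G(11) = mex{1,0,3,1} = 2
G(12) = mex{1,1,0,1} = 2
G(13) = mex{2,1,0,2} = 3
G(14) = mex{2,2,1,2} = 0
G(15) = mex{3,2,1,3} = 0
G(16) = mex{0,3,2,0} = 1
G(17) = mex{0,0,2,0} = 1
G(18) = mex{1,0,3,1} = 2
G(19) = mex{1,1,0,1} = 2
G(20) = mex{2,1,0,2} = 3
G(21) = mex{2,2,1,2} = 0
G(22) = mex{3,2,1,3} = 0
G_A(22) = 0.
Pile B, S = {1, 2}:
n :  0  1  2  3  4  5  6  7  8  9 10 11 12 13 14
G :  0  1  2  0  1  2  0  1  2  0  1  2  0  1  2
G_B(14) = 2.
Combined Grundy value = 0 ⊕ 2 = 2.
A winning move leaves total XOR = 0, i.e. changes one component's Grundy value g to g ⊕ X where X is the current total.
Pile A: need g' = 0⊕2 = 2. Options: 22−2→G=3, 22−3→G=2, 22−5→G=1, 22−9→G=3. Hits: 1.
Pile B: need g' = 2⊕2 = 0. Options: 14−1→G=1, 14−2→G=0. Hits: 1.

2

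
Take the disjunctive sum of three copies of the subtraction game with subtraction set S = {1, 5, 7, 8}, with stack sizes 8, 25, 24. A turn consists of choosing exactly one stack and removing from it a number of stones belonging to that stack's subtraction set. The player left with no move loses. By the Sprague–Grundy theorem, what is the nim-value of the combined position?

3

All stacks use S = {1, 5, 7, 8}:
G(0) = 0
G(1) = mex{0} = 1
G(2) = mex{1} = 0
G(3) = mex{0} = 1
G(4) = mex{1} = 0
G(5) = mex{0,0} = 1
G(6) = mex{1,1} = 0
G(7) = mex{0,0,0} = 1
G(8) = mex{1,1,1,0} = 2
G(9) = mex{2,0,0,1} = 3
G(10) = mex{3,1,1,0} = 2
G(11) = mex{2,0,0,1} = 3
G(12) = mex{3,1,1,0} = 2
G(13) = mex{2,2,0,1} = 3
G(14) = mex{3,3,1,0} = 2
G(15) = mex{2,2,2,1} = 0
G(16) = mex{0,3,3,2} = 1
G(17) = mex{1,2,2,3} = 0
G(18) = mex{0,3,3,2} = 1
G(19) = mex{1,2,2,3} = 0
G(20) = mex{0,0,3,2} = 1
G(21) = mex{1,1,2,3} = 0
G(22) = mex{0,0,0,2} = 1
G(23) = mex{1,1,1,0} = 2
G(24) = mex{2,0,0,1} = 3
G(25) = mex{3,1,1,0} = 2
Stack A: G(8) = 2.
Stack B: G(25) = 2.
Stack C: G(24) = 3.
Combined Grundy value = 2 ⊕ 2 ⊕ 3 = 3.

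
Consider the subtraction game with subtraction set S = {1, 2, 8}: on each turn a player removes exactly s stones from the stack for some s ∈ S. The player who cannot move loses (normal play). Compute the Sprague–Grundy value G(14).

2

n :  0  1  2  3  4  5  6  7  8  9 10 11 12 13 14
G :  0  1  2  0  1  2  0  1  2  0  1  2  0  1  2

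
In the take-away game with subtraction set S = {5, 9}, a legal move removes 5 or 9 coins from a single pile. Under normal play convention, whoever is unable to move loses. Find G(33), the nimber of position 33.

1

G(0) = 0
G(1) = mex{} = 0
G(2) = mex{} = 0
G(3) = mex{} = 0
G(4) = mex{} = 0
G(5) = mex{0} = 1
G(6) = mex{0} = 1
G(7) = mex{0} = 1
G(8) = mex{0} = 1
G(9) = mex{0,0} = 1
G(10) = mex{1,0} = 2
G(11) = mex{1,0} = 2
G(12) = mex{1,0} = 2
G(13) = mex{1,0} = 2
G(14) = mex{1,1} = 0
G(15) = mex{2,1} = 0
G(16) = mex{2,1} = 0
G(17) = mex{2,1} = 0
G(18) = mex{2,1} = 0
G(19) = mex{0,2} = 1
G(20) = mex{0,2} = 1
G(21) = mex{0,2} = 1
G(22) = mex{0,2} = 1
G(23) = mex{0,0} = 1
G(24) = mex{1,0} = 2
G(25) = mex{1,0} = 2
G(26) = mex{1,0} = 2
G(27) = mex{1,0} = 2
G(28) = mex{1,1} = 0
G(29) = mex{2,1} = 0
G(30) = mex{2,1} = 0
G(31) = mex{2,1} = 0
G(32) = mex{2,1} = 0
G(33) = mex{0,2} = 1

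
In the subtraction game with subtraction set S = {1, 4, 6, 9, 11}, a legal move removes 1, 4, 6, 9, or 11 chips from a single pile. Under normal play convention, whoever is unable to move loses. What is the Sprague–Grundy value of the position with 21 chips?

n :  0  1  2  3  4  5  6  7  8  9 10 11 12 13 14 15 16 17 18 19 20 21
G :  0  1  0  1  2  0  1  0  1  2  0  1  0  1  2  0  1  0  1  2  0  1

1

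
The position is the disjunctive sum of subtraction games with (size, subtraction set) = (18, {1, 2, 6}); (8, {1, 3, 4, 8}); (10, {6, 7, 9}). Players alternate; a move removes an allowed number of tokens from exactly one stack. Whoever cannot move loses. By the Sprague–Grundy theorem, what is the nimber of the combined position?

Stack A, S = {1, 2, 6}:
G(0) = 0
G(1) = mex{0} = 1
G(2) = mex{1,0} = 2
G(3) = mex{2,1} = 0
G(4) = mex{0,2} = 1
G(5) = mex{1,0} = 2
G(6) = mex{2,1,0} = 3
G(7) = mex{3,2,1} = 0
G(8) = mex{0,3,2} = 1
G(9) = mex{1,0,0} = 2
G(10) = mex{2,1,1} = 0
G(11) = mex{0,2,2} = 1
G(12) = mex{1,0,3} = 2
G(13) = mex{2,1,0} = 3
G(14) = mex{3,2,1} = 0
G(15) = mex{0,3,2} = 1
G(16) = mex{1,0,0} = 2
G(17) = mex{2,1,1} = 0
G(18) = mex{0,2,2} = 1
G_A(18) = 1.
Stack B, S = {1, 3, 4, 8}:
G(0) = 0
G(1) = mex{0} = 1
G(2) = mex{1} = 0
G(3) = mex{0,0} = 1
G(4) = mex{1,1,0} = 2
G(5) = mex{2,0,1} = 3
G(6) = mex{3,1,0} = 2
G(7) = mex{2,2,1} = 0
G(8) = mex{0,3,2,0} = 1
G_B(8) = 1.
Stack C, S = {6, 7, 9}:
G(0) = 0
G(1) = mex{} = 0
G(2) = mex{} = 0
G(3) = mex{} = 0
G(4) = mex{} = 0
G(5) = mex{} = 0
G(6) = mex{0} = 1
G(7) = mex{0,0} = 1
G(8) = mex{0,0} = 1
G(9) = mex{0,0,0} = 1
G(10) = mex{0,0,0} = 1
G_C(10) = 1.
Combined Grundy value = 1 ⊕ 1 ⊕ 1 = 1.

1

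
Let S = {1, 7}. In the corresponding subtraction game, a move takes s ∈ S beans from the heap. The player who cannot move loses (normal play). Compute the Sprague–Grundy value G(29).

G(0) = 0
G(1) = mex{0} = 1
G(2) = mex{1} = 0
G(3) = mex{0} = 1
G(4) = mex{1} = 0
G(5) = mex{0} = 1
G(6) = mex{1} = 0
G(7) = mex{0,0} = 1
G(8) = mex{1,1} = 0
G(9) = mex{0,0} = 1
G(10) = mex{1,1} = 0
G(11) = mex{0,0} = 1
G(12) = mex{1,1} = 0
G(13) = mex{0,0} = 1
G(14) = mex{1,1} = 0
G(15) = mex{0,0} = 1
G(16) = mex{1,1} = 0
G(17) = mex{0,0} = 1
G(18) = mex{1,1} = 0
G(19) = mex{0,0} = 1
G(20) = mex{1,1} = 0
G(21) = mex{0,0} = 1
G(22) = mex{1,1} = 0
G(23) = mex{0,0} = 1
G(24) = mex{1,1} = 0
G(25) = mex{0,0} = 1
G(26) = mex{1,1} = 0
G(27) = mex{0,0} = 1
G(28) = mex{1,1} = 0
G(29) = mex{0,0} = 1

1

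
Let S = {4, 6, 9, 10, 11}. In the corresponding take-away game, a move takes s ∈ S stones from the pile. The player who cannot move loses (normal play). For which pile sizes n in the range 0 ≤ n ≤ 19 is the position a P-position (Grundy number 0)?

0, 1, 2, 3, 15, 16, 17, 18

G(0) = 0
G(1) = mex{} = 0
G(2) = mex{} = 0
G(3) = mex{} = 0
G(4) = mex{0} = 1
G(5) = mex{0} = 1
G(6) = mex{0,0} = 1
G(7) = mex{0,0} = 1
G(8) = mex{1,0} = 2
G(9) = mex{1,0,0} = 2
G(10) = mex{1,1,0,0} = 2
G(11) = mex{1,1,0,0,0} = 2
G(12) = mex{2,1,0,0,0} = 3
G(13) = mex{2,1,1,0,0} = 3
G(14) = mex{2,2,1,1,0} = 3
G(15) = mex{2,2,1,1,1} = 0
G(16) = mex{3,2,1,1,1} = 0
G(17) = mex{3,2,2,1,1} = 0
G(18) = mex{3,3,2,2,1} = 0
G(19) = mex{0,3,2,2,2} = 1
P-positions are exactly the n with G(n) = 0.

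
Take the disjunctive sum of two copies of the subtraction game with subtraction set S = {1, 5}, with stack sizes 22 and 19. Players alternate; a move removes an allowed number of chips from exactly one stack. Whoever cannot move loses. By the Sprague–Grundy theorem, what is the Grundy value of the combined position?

All stacks use S = {1, 5}:
n :  0  1  2  3  4  5  6  7  8  9 10 11 12 13 14 15 16 17 18 19 20 21 22
G :  0  1  0  1  0  1  0  1  0  1  0  1  0  1  0  1  0  1  0  1  0  1  0
Stack A: G(22) = 0.
Stack B: G(19) = 1.
Combined Grundy value = 0 ⊕ 1 = 1.

1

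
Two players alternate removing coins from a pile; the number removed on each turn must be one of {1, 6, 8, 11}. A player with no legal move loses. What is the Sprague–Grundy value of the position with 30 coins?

n :  0  1  2  3  4  5  6  7  8  9 10 11 12 13 14 15 16 17 18 19 20 21 22 23 24 25 26 27 28 29 30
G :  0  1  0  1  0  1  2  0  1  0  1  2  3  2  0  1  0  1  2  0  1  0  1  0  1  2  0  1  0  1  2

2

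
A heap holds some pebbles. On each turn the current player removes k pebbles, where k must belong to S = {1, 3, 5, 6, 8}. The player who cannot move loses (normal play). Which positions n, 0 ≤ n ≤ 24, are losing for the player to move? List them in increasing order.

n :  0  1  2  3  4  5  6  7  8  9 10 11 12 13 14 15 16 17 18 19 20 21 22 23 24
G :  0  1  0  1  0  1  2  3  2  3  2  0  1  0  1  0  1  2  3  2  3  2  0  1  0
P-positions are exactly the n with G(n) = 0.

0, 2, 4, 11, 13, 15, 22, 24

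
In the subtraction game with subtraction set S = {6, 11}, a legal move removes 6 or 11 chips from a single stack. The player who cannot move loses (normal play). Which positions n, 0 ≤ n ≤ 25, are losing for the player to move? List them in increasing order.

G(0) = 0
G(1) = mex{} = 0
G(2) = mex{} = 0
G(3) = mex{} = 0
G(4) = mex{} = 0
G(5) = mex{} = 0
G(6) = mex{0} = 1
G(7) = mex{0} = 1
G(8) = mex{0} = 1
G(9) = mex{0} = 1
G(10) = mex{0} = 1
G(11) = mex{0,0} = 1
G(12) = mex{1,0} = 2
G(13) = mex{1,0} = 2
G(14) = mex{1,0} = 2
G(15) = mex{1,0} = 2
G(16) = mex{1,0} = 2
G(17) = mex{1,1} = 0
G(18) = mex{2,1} = 0
G(19) = mex{2,1} = 0
G(20) = mex{2,1} = 0
G(21) = mex{2,1} = 0
G(22) = mex{2,1} = 0
G(23) = mex{0,2} = 1
G(24) = mex{0,2} = 1
G(25) = mex{0,2} = 1
P-positions are exactly the n with G(n) = 0.

0, 1, 2, 3, 4, 5, 17, 18, 19, 20, 21, 22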